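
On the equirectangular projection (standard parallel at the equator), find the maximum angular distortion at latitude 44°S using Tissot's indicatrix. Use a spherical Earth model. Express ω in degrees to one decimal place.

18.8°

For the equirectangular projection with φ₀ = 0 (plate carrée), h = 1 along meridians and k = sec φ along parallels.
At 44°: h = 1.000, k = 1.390; principal scales a = 1.390, b = 1.000.
sin(ω/2) = (a − b)/(a + b) = 0.3902/2.390 = 0.1632, so ω = 2 arcsin(0.1632) ≈ 18.8°.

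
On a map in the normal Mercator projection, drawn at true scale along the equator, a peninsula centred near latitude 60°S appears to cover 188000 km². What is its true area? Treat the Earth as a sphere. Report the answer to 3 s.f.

47000 km²

The Mercator projection is conformal; its linear scale factor is the same in every direction and equals sec φ = 1/cos φ.
Areal scale = k² = sec²φ = 1/cos²(60°) = 1/0.5000² = 4.000.
True area = apparent / (areal scale) = 188000 / 4.000 ≈ 47000 km².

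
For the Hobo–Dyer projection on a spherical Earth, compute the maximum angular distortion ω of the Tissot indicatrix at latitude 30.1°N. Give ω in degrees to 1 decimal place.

The Hobo–Dyer projection is cylindrical equal-area with φ₀ = 37.5°. A cylindrical equal-area projection with standard parallel φ₀ has meridian scale h = cos φ / cos φ₀ and parallel scale k = cos φ₀ / cos φ (so areas are preserved, h·k = 1).
At 30.1°: h = 1.090, k = 0.9170; principal scales a = 1.090, b = 0.9170.
sin(ω/2) = (a − b)/(a + b) = 0.1735/2.008 = 0.08642, so ω = 2 arcsin(0.08642) ≈ 9.9°.

9.9°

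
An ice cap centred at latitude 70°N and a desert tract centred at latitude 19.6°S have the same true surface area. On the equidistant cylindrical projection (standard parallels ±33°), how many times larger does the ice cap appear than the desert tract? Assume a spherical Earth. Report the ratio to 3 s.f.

In the equirectangular projection with standard parallel φ₀ = 33° (x = Rλ cos φ₀, y = Rφ), meridians are true-scale (h = 1) and the parallel scale is k = cos φ₀ / cos φ.
Areal scale at 70°: h·k = 1.000 × 2.452 = 2.452.
Areal scale at 19.6°: h·k = 1.000 × 0.8903 = 0.8903.
Ratio = 2.452/0.8903 ≈ 2.75.

2.75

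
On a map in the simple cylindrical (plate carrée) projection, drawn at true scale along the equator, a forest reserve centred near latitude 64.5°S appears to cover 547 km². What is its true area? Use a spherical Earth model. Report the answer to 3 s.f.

For the equirectangular projection with φ₀ = 0 (plate carrée), h = 1 along meridians and k = sec φ along parallels.
Areal scale = h·k = 1 × sec φ; at 64.5°, h = 1.000, k = 2.323, so h·k = 2.323.
True area = apparent / (areal scale) = 547 / 2.323 ≈ 235 km².

235 km²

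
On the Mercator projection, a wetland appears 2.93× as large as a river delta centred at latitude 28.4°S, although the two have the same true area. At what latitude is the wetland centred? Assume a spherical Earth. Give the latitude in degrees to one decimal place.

On Mercator, (apparent₁)/(apparent₂) = sec²φ₁ / sec²φ₂ when true areas are equal.
cos²φ₂ / cos²φ₁ = 2.93  ⇒  cos φ₁ = cos 28.4° / √2.93 = 0.8796/1.712 = 0.5139.
φ₁ = arccos(0.5139) ≈ 59.1°.

59.1°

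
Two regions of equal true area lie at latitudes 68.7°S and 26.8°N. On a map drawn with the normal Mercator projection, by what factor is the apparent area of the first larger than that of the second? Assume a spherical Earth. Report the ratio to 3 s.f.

On Mercator, area is exaggerated by sec²φ = 1/cos²φ.
At 68.7°: sec²(68.7°) = 1/0.3633² = 7.579.
At 26.8°: sec²(26.8°) = 1/0.8926² = 1.255.
Ratio = 7.579/1.255 = cos²(26.8°)/cos²(68.7°) ≈ 6.04.

6.04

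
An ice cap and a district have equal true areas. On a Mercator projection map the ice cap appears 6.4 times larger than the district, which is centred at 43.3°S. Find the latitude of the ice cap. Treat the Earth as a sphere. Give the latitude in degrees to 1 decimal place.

73.3°

For equal true areas on Mercator, apparent areas scale as sec²φ, so the ratio is cos²φ₂ / cos²φ₁.
cos²φ₂ / cos²φ₁ = 6.4  ⇒  cos φ₁ = cos 43.3° / √6.4 = 0.7278/2.530 = 0.2877.
φ₁ = arccos(0.2877) ≈ 73.3°.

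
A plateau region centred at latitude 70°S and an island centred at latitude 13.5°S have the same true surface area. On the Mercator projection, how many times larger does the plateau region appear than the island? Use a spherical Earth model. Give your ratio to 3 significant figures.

8.08

Mercator is conformal with k = sec φ, so areal scale = k² = sec²φ.
At 70°: sec²(70°) = 1/0.3420² = 8.549.
At 13.5°: sec²(13.5°) = 1/0.9724² = 1.058.
Ratio = 8.549/1.058 = cos²(13.5°)/cos²(70°) ≈ 8.08.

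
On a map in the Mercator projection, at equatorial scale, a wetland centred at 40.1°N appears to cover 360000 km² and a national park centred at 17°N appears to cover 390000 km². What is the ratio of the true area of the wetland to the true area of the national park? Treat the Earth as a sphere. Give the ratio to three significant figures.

Mercator's areal exaggeration is sec²φ; hence true area = (apparent area) · cos²φ.
True area of wetland: 360000 × cos²(40.1°) = 360000 × 0.5851 = 210600 km².
True area of national park: 390000 × cos²(17°) = 390000 × 0.9145 = 356700 km².
Ratio = 210600 / 356700 ≈ 0.591.

0.591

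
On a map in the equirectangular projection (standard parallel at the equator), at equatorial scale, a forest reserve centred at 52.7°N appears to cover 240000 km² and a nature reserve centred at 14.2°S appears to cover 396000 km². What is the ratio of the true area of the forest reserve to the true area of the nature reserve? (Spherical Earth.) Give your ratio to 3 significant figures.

Plate carrée has h = 1 and k = sec φ, giving areal scale sec φ; true area = (apparent area) · cos φ.
True area of forest reserve: 240000 × cos(52.7°) = 240000 × 0.6060 = 145400 km².
True area of nature reserve: 396000 × cos(14.2°) = 396000 × 0.9694 = 383900 km².
Ratio = 145400 / 383900 ≈ 0.379.

0.379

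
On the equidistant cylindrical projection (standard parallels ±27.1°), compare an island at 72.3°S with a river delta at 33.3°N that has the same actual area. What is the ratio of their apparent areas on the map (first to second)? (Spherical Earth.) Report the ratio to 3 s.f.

2.75

In the equirectangular projection with standard parallel φ₀ = 27.1° (x = Rλ cos φ₀, y = Rφ), meridians are true-scale (h = 1) and the parallel scale is k = cos φ₀ / cos φ.
Areal scale at 72.3°: h·k = 1.000 × 2.928 = 2.928.
Areal scale at 33.3°: h·k = 1.000 × 1.065 = 1.065.
Ratio = 2.928/1.065 ≈ 2.75.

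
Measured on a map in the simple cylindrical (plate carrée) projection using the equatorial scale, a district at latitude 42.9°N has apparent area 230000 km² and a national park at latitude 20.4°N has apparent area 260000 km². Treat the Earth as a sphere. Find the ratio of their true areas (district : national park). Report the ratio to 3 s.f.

0.691

On the plate carrée, areal scale = h·k = 1 × sec φ, so true area = apparent × cos φ.
True area of district: 230000 × cos(42.9°) = 230000 × 0.7325 = 168500 km².
True area of national park: 260000 × cos(20.4°) = 260000 × 0.9373 = 243700 km².
Ratio = 168500 / 243700 ≈ 0.691.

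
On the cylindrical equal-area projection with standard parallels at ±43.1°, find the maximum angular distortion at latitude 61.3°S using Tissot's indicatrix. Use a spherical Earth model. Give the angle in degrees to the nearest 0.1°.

46.7°

Cylindrical equal-area (φ₀ = 43.1°): h = cos φ / cos 43.1° along meridians, k = cos 43.1° / cos φ along parallels; h·k = 1.
At 61.3°: h = 0.6577, k = 1.520; principal scales a = 1.520, b = 0.6577.
sin(ω/2) = (a − b)/(a + b) = 0.8628/2.178 = 0.3961, so ω = 2 arcsin(0.3961) ≈ 46.7°.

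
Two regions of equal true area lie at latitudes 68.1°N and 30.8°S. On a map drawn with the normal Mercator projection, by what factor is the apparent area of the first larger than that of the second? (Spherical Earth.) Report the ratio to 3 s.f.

5.30

Mercator is conformal with k = sec φ, so areal scale = k² = sec²φ.
At 68.1°: sec²(68.1°) = 1/0.3730² = 7.188.
At 30.8°: sec²(30.8°) = 1/0.8590² = 1.355.
Ratio = 7.188/1.355 = cos²(30.8°)/cos²(68.1°) ≈ 5.30.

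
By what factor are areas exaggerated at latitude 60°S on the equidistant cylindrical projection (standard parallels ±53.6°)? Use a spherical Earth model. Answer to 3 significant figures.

1.19

With standard parallel φ₀ = 53.6°, the equirectangular projection gives x = Rλ cos φ₀, y = Rφ, so h = 1 and k = cos 53.6° / cos φ.
Areal scale = h·k = 1 × cos φ₀ / cos φ; at 60°, h = 1.000, k = 1.187, so h·k = 1.187.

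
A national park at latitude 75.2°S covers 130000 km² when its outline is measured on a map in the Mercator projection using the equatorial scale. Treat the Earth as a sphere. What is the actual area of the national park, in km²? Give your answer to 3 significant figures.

8480 km²

For Mercator, h = k = sec φ (a conformal cylindrical projection has a single point scale, 1/cos φ).
Areal scale = k² = sec²φ = 1/cos²(75.2°) = 1/0.2554² = 15.33.
True area = apparent / (areal scale) = 130000 / 15.33 ≈ 8480 km².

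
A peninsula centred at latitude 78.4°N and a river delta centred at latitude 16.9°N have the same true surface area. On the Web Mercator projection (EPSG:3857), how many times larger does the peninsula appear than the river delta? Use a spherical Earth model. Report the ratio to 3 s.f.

On Mercator, area is exaggerated by sec²φ = 1/cos²φ.
At 78.4°: sec²(78.4°) = 1/0.2011² = 24.73.
At 16.9°: sec²(16.9°) = 1/0.9568² = 1.092.
Ratio = 24.73/1.092 = cos²(16.9°)/cos²(78.4°) ≈ 22.6.

22.6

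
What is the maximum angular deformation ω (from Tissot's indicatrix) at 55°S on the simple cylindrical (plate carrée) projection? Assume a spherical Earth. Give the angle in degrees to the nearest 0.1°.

31.4°

In the plate carrée (x = Rλ, y = Rφ), meridians are true-scale (h = 1) and parallels are stretched by k = sec φ.
At 55°: h = 1.000, k = 1.743; principal scales a = 1.743, b = 1.000.
sin(ω/2) = (a − b)/(a + b) = 0.7434/2.743 = 0.2710, so ω = 2 arcsin(0.2710) ≈ 31.4°.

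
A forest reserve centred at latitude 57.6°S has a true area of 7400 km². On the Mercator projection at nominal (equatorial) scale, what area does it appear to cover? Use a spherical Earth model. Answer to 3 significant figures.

25800 km²

For Mercator, h = k = sec φ (a conformal cylindrical projection has a single point scale, 1/cos φ).
Areal scale = k² = sec²φ = 1/cos²(57.6°) = 1/0.5358² = 3.483.
Apparent area = 7400 × 3.483 ≈ 25800 km².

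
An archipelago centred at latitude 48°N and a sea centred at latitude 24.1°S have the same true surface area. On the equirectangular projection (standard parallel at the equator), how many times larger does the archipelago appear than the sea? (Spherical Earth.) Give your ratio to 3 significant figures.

1.36

For the equirectangular projection with φ₀ = 0 (plate carrée), h = 1 along meridians and k = sec φ along parallels.
Areal scale at 48°: h·k = 1.000 × 1.494 = 1.494.
Areal scale at 24.1°: h·k = 1.000 × 1.095 = 1.095.
Ratio = 1.494/1.095 ≈ 1.36.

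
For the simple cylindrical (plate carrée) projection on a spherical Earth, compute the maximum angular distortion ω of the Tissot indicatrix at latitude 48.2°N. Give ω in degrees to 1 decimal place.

23.1°

In the plate carrée (x = Rλ, y = Rφ), meridians are true-scale (h = 1) and parallels are stretched by k = sec φ.
At 48.2°: h = 1.000, k = 1.500; principal scales a = 1.500, b = 1.000.
sin(ω/2) = (a − b)/(a + b) = 0.5003/2.500 = 0.2001, so ω = 2 arcsin(0.2001) ≈ 23.1°.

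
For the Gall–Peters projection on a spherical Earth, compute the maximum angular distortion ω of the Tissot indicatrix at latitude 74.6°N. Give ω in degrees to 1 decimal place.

Gall–Peters is a cylindrical equal-area projection with standard parallels at ±45°. A cylindrical equal-area projection with standard parallel φ₀ has meridian scale h = cos φ / cos φ₀ and parallel scale k = cos φ₀ / cos φ (so areas are preserved, h·k = 1).
At 74.6°: h = 0.3756, k = 2.663; principal scales a = 2.663, b = 0.3756.
sin(ω/2) = (a − b)/(a + b) = 2.287/3.038 = 0.7528, so ω = 2 arcsin(0.7528) ≈ 97.7°.

97.7°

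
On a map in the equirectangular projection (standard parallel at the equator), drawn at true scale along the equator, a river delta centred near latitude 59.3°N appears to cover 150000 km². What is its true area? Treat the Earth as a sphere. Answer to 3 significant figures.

Plate carrée maps x = Rλ, y = Rφ. The meridian scale is h = 1 and the parallel scale is k = 1/cos φ = sec φ.
Areal scale = h·k = 1 × sec φ; at 59.3°, h = 1.000, k = 1.959, so h·k = 1.959.
True area = apparent / (areal scale) = 150000 / 1.959 ≈ 76600 km².

76600 km²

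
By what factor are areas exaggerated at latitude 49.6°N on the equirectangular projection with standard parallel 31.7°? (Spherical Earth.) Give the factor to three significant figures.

1.31

With standard parallel φ₀ = 31.7°, the equirectangular projection gives x = Rλ cos φ₀, y = Rφ, so h = 1 and k = cos 31.7° / cos φ.
Areal scale = h·k = 1 × cos φ₀ / cos φ; at 49.6°, h = 1.000, k = 1.313, so h·k = 1.313.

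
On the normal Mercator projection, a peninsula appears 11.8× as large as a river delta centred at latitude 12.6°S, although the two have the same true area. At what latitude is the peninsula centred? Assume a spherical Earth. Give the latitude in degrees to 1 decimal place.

For equal true areas on Mercator, apparent areas scale as sec²φ, so the ratio is cos²φ₂ / cos²φ₁.
cos²φ₂ / cos²φ₁ = 11.8  ⇒  cos φ₁ = cos 12.6° / √11.8 = 0.9759/3.435 = 0.2841.
φ₁ = arccos(0.2841) ≈ 73.5°.

73.5°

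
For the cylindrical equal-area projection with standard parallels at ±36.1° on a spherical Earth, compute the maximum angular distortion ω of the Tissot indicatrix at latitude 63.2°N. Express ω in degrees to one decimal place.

63.3°

Cylindrical equal-area (φ₀ = 36.1°): h = cos φ / cos 36.1° along meridians, k = cos 36.1° / cos φ along parallels; h·k = 1.
At 63.2°: h = 0.5580, k = 1.792; principal scales a = 1.792, b = 0.5580.
sin(ω/2) = (a − b)/(a + b) = 1.234/2.350 = 0.5251, so ω = 2 arcsin(0.5251) ≈ 63.3°.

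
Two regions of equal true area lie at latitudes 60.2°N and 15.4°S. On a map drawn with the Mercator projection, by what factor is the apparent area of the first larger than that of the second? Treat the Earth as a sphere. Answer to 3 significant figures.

On Mercator, area is exaggerated by sec²φ = 1/cos²φ.
At 60.2°: sec²(60.2°) = 1/0.4970² = 4.049.
At 15.4°: sec²(15.4°) = 1/0.9641² = 1.076.
Ratio = 4.049/1.076 = cos²(15.4°)/cos²(60.2°) ≈ 3.76.

3.76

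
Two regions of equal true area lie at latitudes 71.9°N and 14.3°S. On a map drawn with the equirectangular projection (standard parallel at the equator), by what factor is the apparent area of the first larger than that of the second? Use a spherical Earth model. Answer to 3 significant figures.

Plate carrée maps x = Rλ, y = Rφ. The meridian scale is h = 1 and the parallel scale is k = 1/cos φ = sec φ.
Areal scale at 71.9°: h·k = 1.000 × 3.219 = 3.219.
Areal scale at 14.3°: h·k = 1.000 × 1.032 = 1.032.
Ratio = 3.219/1.032 ≈ 3.12.

3.12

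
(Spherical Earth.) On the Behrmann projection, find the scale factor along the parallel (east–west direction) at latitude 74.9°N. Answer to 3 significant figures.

Behrmann is a cylindrical equal-area projection with standard parallels at ±30°. Cylindrical equal-area (φ₀ = 30°): h = cos φ / cos 30° along meridians, k = cos 30° / cos φ along parallels; h·k = 1.
k = cos 30° / cos 74.9° = 0.8660/0.2605 = 3.324.

3.32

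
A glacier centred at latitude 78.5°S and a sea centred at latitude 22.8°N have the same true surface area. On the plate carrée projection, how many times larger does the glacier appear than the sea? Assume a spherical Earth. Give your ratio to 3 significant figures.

4.62

Plate carrée maps x = Rλ, y = Rφ. The meridian scale is h = 1 and the parallel scale is k = 1/cos φ = sec φ.
Areal scale at 78.5°: h·k = 1.000 × 5.016 = 5.016.
Areal scale at 22.8°: h·k = 1.000 × 1.085 = 1.085.
Ratio = 5.016/1.085 ≈ 4.62.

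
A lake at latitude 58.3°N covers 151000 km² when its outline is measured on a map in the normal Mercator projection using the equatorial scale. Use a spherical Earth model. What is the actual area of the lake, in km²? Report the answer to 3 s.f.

41700 km²

For Mercator, h = k = sec φ (a conformal cylindrical projection has a single point scale, 1/cos φ).
Areal scale = k² = sec²φ = 1/cos²(58.3°) = 1/0.5255² = 3.622.
True area = apparent / (areal scale) = 151000 / 3.622 ≈ 41700 km².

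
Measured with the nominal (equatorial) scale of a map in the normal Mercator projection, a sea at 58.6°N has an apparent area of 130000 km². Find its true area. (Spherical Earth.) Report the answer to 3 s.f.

35300 km²

The Mercator projection is conformal; its linear scale factor is the same in every direction and equals sec φ = 1/cos φ.
Areal scale = k² = sec²φ = 1/cos²(58.6°) = 1/0.5210² = 3.684.
True area = apparent / (areal scale) = 130000 / 3.684 ≈ 35300 km².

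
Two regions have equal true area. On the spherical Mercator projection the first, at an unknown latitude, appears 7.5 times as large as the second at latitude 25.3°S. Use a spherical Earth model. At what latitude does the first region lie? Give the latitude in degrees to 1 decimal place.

70.7°

For equal true areas on Mercator, apparent areas scale as sec²φ, so the ratio is cos²φ₂ / cos²φ₁.
cos²φ₂ / cos²φ₁ = 7.5  ⇒  cos φ₁ = cos 25.3° / √7.5 = 0.9041/2.739 = 0.3301.
φ₁ = arccos(0.3301) ≈ 70.7°.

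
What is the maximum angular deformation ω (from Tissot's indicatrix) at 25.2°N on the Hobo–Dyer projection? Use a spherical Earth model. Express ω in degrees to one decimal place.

15.0°

The Hobo–Dyer projection is cylindrical equal-area with φ₀ = 37.5°. For cylindrical equal-area with standard parallel φ₀, h = cos φ / cos φ₀ and k = cos φ₀ / cos φ, so h·k = 1.
At 25.2°: h = 1.141, k = 0.8768; principal scales a = 1.141, b = 0.8768.
sin(ω/2) = (a − b)/(a + b) = 0.2637/2.017 = 0.1307, so ω = 2 arcsin(0.1307) ≈ 15.0°.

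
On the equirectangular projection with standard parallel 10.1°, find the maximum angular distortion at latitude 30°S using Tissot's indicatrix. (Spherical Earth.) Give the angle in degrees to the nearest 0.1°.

7.3°

With standard parallel φ₀ = 10.1°, the equirectangular projection gives x = Rλ cos φ₀, y = Rφ, so h = 1 and k = cos 10.1° / cos φ.
At 30°: h = 1.000, k = 1.137; principal scales a = 1.137, b = 1.000.
sin(ω/2) = (a − b)/(a + b) = 0.1368/2.137 = 0.06402, so ω = 2 arcsin(0.06402) ≈ 7.3°.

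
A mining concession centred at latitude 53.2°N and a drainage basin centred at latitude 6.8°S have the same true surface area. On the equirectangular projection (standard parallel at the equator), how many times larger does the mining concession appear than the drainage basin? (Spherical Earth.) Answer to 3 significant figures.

1.66

In the plate carrée (x = Rλ, y = Rφ), meridians are true-scale (h = 1) and parallels are stretched by k = sec φ.
Areal scale at 53.2°: h·k = 1.000 × 1.669 = 1.669.
Areal scale at 6.8°: h·k = 1.000 × 1.007 = 1.007.
Ratio = 1.669/1.007 ≈ 1.66.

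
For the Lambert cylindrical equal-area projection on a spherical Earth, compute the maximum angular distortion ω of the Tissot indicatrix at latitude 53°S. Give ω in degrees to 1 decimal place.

55.8°

The Lambert cylindrical equal-area projection is the cylindrical equal-area projection with its standard parallel at the equator (φ₀ = 0). A cylindrical equal-area projection with standard parallel φ₀ has meridian scale h = cos φ / cos φ₀ and parallel scale k = cos φ₀ / cos φ (so areas are preserved, h·k = 1).
At 53°: h = 0.6018, k = 1.662; principal scales a = 1.662, b = 0.6018.
sin(ω/2) = (a − b)/(a + b) = 1.060/2.263 = 0.4682, so ω = 2 arcsin(0.4682) ≈ 55.8°.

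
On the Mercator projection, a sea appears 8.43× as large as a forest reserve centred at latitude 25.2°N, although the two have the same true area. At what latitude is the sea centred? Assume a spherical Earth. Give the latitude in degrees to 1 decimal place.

71.8°

Mercator areal scale is sec²φ, so apparent-area ratio = sec²φ₁ / sec²φ₂ = cos²φ₂ / cos²φ₁.
cos²φ₂ / cos²φ₁ = 8.43  ⇒  cos φ₁ = cos 25.2° / √8.43 = 0.9048/2.903 = 0.3116.
φ₁ = arccos(0.3116) ≈ 71.8°.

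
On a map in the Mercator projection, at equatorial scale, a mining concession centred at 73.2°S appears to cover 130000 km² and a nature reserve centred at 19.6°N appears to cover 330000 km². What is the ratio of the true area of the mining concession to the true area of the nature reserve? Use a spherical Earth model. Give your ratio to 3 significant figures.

0.0371

On Mercator the areal scale is sec²φ, so true area = apparent × cos²φ.
True area of mining concession: 130000 × cos²(73.2°) = 130000 × 0.08354 = 10860 km².
True area of nature reserve: 330000 × cos²(19.6°) = 330000 × 0.8875 = 292900 km².
Ratio = 10860 / 292900 ≈ 0.0371.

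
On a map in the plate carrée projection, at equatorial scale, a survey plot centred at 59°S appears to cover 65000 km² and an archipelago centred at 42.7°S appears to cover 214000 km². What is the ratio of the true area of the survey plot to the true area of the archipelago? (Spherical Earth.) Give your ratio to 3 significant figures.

On the plate carrée, areal scale = h·k = 1 × sec φ, so true area = apparent × cos φ.
True area of survey plot: 65000 × cos(59°) = 65000 × 0.5150 = 33480 km².
True area of archipelago: 214000 × cos(42.7°) = 214000 × 0.7349 = 157300 km².
Ratio = 33480 / 157300 ≈ 0.213.

0.213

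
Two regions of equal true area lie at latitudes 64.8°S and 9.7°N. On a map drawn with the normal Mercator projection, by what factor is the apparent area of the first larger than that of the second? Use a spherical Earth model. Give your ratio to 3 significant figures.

Mercator areal scale is sec²φ.
At 64.8°: sec²(64.8°) = 1/0.4258² = 5.516.
At 9.7°: sec²(9.7°) = 1/0.9857² = 1.029.
Ratio = 5.516/1.029 = cos²(9.7°)/cos²(64.8°) ≈ 5.36.

5.36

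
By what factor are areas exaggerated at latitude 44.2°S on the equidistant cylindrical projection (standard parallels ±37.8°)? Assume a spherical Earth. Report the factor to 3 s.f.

The equidistant cylindrical projection with φ₀ = 37.8° has h = 1 (meridians true) and k = cos φ₀ / cos φ along parallels.
Areal scale = h·k = 1 × cos φ₀ / cos φ; at 44.2°, h = 1.000, k = 1.102, so h·k = 1.102.

1.10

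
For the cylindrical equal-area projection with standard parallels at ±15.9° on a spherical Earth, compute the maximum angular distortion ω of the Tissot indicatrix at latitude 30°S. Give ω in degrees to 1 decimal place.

Cylindrical equal-area (φ₀ = 15.9°): h = cos φ / cos 15.9° along meridians, k = cos 15.9° / cos φ along parallels; h·k = 1.
At 30°: h = 0.9005, k = 1.111; principal scales a = 1.111, b = 0.9005.
sin(ω/2) = (a − b)/(a + b) = 0.2100/2.011 = 0.1044, so ω = 2 arcsin(0.1044) ≈ 12.0°.

12.0°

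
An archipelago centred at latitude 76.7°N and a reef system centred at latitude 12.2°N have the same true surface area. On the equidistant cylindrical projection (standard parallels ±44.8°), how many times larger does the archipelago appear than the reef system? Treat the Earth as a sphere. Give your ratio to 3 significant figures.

4.25

The equidistant cylindrical projection with φ₀ = 44.8° has h = 1 (meridians true) and k = cos φ₀ / cos φ along parallels.
Areal scale at 76.7°: h·k = 1.000 × 3.084 = 3.084.
Areal scale at 12.2°: h·k = 1.000 × 0.7260 = 0.7260.
Ratio = 3.084/0.7260 ≈ 4.25.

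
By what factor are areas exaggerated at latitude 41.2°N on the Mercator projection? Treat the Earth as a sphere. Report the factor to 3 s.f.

1.77

Mercator is conformal, so the point scale is isotropic: h = k = sec φ = 1/cos φ.
Areal scale = k² = sec²φ = 1/cos²(41.2°) = 1/0.7524² = 1.766.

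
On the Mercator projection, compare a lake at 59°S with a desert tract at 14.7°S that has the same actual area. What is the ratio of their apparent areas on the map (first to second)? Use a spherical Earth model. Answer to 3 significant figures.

Mercator areal scale is sec²φ.
At 59°: sec²(59°) = 1/0.5150² = 3.770.
At 14.7°: sec²(14.7°) = 1/0.9673² = 1.069.
Ratio = 3.770/1.069 = cos²(14.7°)/cos²(59°) ≈ 3.53.

3.53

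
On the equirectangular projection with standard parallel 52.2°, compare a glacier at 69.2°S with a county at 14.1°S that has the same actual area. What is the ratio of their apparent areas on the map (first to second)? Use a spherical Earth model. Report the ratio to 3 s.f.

2.73

In the equirectangular projection with standard parallel φ₀ = 52.2° (x = Rλ cos φ₀, y = Rφ), meridians are true-scale (h = 1) and the parallel scale is k = cos φ₀ / cos φ.
Areal scale at 69.2°: h·k = 1.000 × 1.726 = 1.726.
Areal scale at 14.1°: h·k = 1.000 × 0.6319 = 0.6319.
Ratio = 1.726/0.6319 ≈ 2.73.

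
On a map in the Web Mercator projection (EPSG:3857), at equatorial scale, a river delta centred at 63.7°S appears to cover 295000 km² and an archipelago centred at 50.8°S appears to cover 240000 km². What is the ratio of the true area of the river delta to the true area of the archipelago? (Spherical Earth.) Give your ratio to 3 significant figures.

Mercator's areal exaggeration is sec²φ; hence true area = (apparent area) · cos²φ.
True area of river delta: 295000 × cos²(63.7°) = 295000 × 0.1963 = 57910 km².
True area of archipelago: 240000 × cos²(50.8°) = 240000 × 0.3995 = 95870 km².
Ratio = 57910 / 95870 ≈ 0.604.

0.604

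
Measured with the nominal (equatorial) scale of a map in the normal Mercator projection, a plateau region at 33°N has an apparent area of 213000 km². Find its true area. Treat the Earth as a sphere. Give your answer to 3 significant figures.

For Mercator, h = k = sec φ (a conformal cylindrical projection has a single point scale, 1/cos φ).
Areal scale = k² = sec²φ = 1/cos²(33°) = 1/0.8387² = 1.422.
True area = apparent / (areal scale) = 213000 / 1.422 ≈ 150000 km².

150000 km²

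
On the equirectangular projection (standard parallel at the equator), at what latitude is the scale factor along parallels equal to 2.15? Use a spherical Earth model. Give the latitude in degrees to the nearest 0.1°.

62.3°

Plate carrée: h = 1, k = sec φ along parallels.
sec φ = 2.15  ⇒  cos φ = 0.4651  ⇒  φ ≈ 62.3°.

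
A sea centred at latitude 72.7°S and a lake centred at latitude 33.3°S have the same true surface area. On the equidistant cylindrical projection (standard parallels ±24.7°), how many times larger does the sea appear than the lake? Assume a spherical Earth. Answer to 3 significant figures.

2.81

In the equirectangular projection with standard parallel φ₀ = 24.7° (x = Rλ cos φ₀, y = Rφ), meridians are true-scale (h = 1) and the parallel scale is k = cos φ₀ / cos φ.
Areal scale at 72.7°: h·k = 1.000 × 3.055 = 3.055.
Areal scale at 33.3°: h·k = 1.000 × 1.087 = 1.087.
Ratio = 3.055/1.087 ≈ 2.81.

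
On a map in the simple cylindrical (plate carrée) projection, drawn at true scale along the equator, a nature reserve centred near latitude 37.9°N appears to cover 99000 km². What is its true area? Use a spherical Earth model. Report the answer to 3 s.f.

78100 km²

For the equirectangular projection with φ₀ = 0 (plate carrée), h = 1 along meridians and k = sec φ along parallels.
Areal scale = h·k = 1 × sec φ; at 37.9°, h = 1.000, k = 1.267, so h·k = 1.267.
True area = apparent / (areal scale) = 99000 / 1.267 ≈ 78100 km².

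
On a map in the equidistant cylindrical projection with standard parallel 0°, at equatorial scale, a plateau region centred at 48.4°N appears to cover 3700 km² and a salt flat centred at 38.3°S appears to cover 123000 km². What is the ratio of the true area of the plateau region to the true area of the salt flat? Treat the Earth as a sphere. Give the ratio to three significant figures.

0.0254

On the plate carrée, areal scale = h·k = 1 × sec φ, so true area = apparent × cos φ.
True area of plateau region: 3700 × cos(48.4°) = 3700 × 0.6639 = 2457 km².
True area of salt flat: 123000 × cos(38.3°) = 123000 × 0.7848 = 96530 km².
Ratio = 2457 / 96530 ≈ 0.0254.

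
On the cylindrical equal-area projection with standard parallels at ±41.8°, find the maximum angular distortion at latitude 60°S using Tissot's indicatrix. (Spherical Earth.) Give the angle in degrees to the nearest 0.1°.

For cylindrical equal-area with standard parallel φ₀, h = cos φ / cos φ₀ and k = cos φ₀ / cos φ, so h·k = 1.
At 60°: h = 0.6707, k = 1.491; principal scales a = 1.491, b = 0.6707.
sin(ω/2) = (a − b)/(a + b) = 0.8202/2.162 = 0.3794, so ω = 2 arcsin(0.3794) ≈ 44.6°.

44.6°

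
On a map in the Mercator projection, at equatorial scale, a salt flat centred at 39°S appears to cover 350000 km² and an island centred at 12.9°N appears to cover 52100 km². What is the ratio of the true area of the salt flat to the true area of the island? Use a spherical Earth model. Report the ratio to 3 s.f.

4.27

Mercator's areal exaggeration is sec²φ; hence true area = (apparent area) · cos²φ.
True area of salt flat: 350000 × cos²(39°) = 350000 × 0.6040 = 211400 km².
True area of island: 52100 × cos²(12.9°) = 52100 × 0.9502 = 49500 km².
Ratio = 211400 / 49500 ≈ 4.27.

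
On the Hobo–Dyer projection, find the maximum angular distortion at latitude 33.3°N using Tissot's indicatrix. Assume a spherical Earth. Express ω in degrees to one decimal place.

Hobo–Dyer is a cylindrical equal-area projection with standard parallels at ±37.5°. For cylindrical equal-area with standard parallel φ₀, h = cos φ / cos φ₀ and k = cos φ₀ / cos φ, so h·k = 1.
At 33.3°: h = 1.054, k = 0.9492; principal scales a = 1.054, b = 0.9492.
sin(ω/2) = (a − b)/(a + b) = 0.1043/2.003 = 0.05208, so ω = 2 arcsin(0.05208) ≈ 6.0°.

6.0°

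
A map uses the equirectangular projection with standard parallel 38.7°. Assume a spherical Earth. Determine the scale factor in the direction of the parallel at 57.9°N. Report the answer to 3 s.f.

The equidistant cylindrical projection with φ₀ = 38.7° has h = 1 (meridians true) and k = cos φ₀ / cos φ along parallels.
k = cos 38.7° / cos 57.9° = 0.7804/0.5314 = 1.469.

1.47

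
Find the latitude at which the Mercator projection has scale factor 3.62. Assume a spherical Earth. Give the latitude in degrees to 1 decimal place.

Mercator scale is k = sec φ = 1/cos φ.
1/cos φ = 3.62  ⇒  cos φ = 0.2762  ⇒  φ = arccos(0.2762) ≈ 74.0°.

74.0°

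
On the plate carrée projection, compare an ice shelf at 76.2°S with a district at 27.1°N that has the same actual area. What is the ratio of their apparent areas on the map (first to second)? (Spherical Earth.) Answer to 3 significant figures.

3.73

Plate carrée maps x = Rλ, y = Rφ. The meridian scale is h = 1 and the parallel scale is k = 1/cos φ = sec φ.
Areal scale at 76.2°: h·k = 1.000 × 4.192 = 4.192.
Areal scale at 27.1°: h·k = 1.000 × 1.123 = 1.123.
Ratio = 4.192/1.123 ≈ 3.73.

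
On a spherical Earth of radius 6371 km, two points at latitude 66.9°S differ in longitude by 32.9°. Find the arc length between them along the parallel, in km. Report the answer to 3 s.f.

Arc length along a parallel = R cos φ · Δλ (with Δλ in radians).
= 6371 × cos 66.9° × (32.9° × π/180) = 6371 × 0.3923 × 0.5742 ≈ 1440 km.

1440 km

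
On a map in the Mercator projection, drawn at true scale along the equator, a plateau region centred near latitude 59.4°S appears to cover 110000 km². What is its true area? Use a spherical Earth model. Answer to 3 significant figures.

Mercator is conformal, so the point scale is isotropic: h = k = sec φ = 1/cos φ.
Areal scale = k² = sec²φ = 1/cos²(59.4°) = 1/0.5090² = 3.859.
True area = apparent / (areal scale) = 110000 / 3.859 ≈ 28500 km².

28500 km²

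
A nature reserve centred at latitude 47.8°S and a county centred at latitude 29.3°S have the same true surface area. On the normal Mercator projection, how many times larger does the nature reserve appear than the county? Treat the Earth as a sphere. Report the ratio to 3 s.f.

1.69

Mercator areal scale is sec²φ.
At 47.8°: sec²(47.8°) = 1/0.6717² = 2.216.
At 29.3°: sec²(29.3°) = 1/0.8721² = 1.315.
Ratio = 2.216/1.315 = cos²(29.3°)/cos²(47.8°) ≈ 1.69.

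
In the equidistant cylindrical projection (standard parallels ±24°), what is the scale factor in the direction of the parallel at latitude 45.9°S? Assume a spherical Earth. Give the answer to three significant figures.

1.31

In the equirectangular projection with standard parallel φ₀ = 24° (x = Rλ cos φ₀, y = Rφ), meridians are true-scale (h = 1) and the parallel scale is k = cos φ₀ / cos φ.
k = cos 24° / cos 45.9° = 0.9135/0.6959 = 1.313.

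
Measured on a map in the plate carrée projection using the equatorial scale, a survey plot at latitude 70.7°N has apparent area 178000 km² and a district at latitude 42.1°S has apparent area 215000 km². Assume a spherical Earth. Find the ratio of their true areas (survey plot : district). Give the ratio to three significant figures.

0.369

Plate carrée has h = 1 and k = sec φ, giving areal scale sec φ; true area = (apparent area) · cos φ.
True area of survey plot: 178000 × cos(70.7°) = 178000 × 0.3305 = 58830 km².
True area of district: 215000 × cos(42.1°) = 215000 × 0.7420 = 159500 km².
Ratio = 58830 / 159500 ≈ 0.369.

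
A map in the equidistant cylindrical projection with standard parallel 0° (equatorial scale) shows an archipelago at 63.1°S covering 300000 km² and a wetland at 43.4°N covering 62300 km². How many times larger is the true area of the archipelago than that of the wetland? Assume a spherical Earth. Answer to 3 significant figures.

3.00

Plate carrée has h = 1 and k = sec φ, giving areal scale sec φ; true area = (apparent area) · cos φ.
True area of archipelago: 300000 × cos(63.1°) = 300000 × 0.4524 = 135700 km².
True area of wetland: 62300 × cos(43.4°) = 62300 × 0.7266 = 45270 km².
Ratio = 135700 / 45270 ≈ 3.00.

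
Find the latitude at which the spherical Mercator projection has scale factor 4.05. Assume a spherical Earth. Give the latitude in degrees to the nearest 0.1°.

Mercator scale is k = sec φ = 1/cos φ.
1/cos φ = 4.05  ⇒  cos φ = 0.2469  ⇒  φ = arccos(0.2469) ≈ 75.7°.

75.7°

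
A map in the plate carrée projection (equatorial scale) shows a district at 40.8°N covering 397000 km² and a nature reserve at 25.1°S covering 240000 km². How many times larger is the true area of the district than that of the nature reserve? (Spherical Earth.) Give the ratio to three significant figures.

1.38

Plate carrée has h = 1 and k = sec φ, giving areal scale sec φ; true area = (apparent area) · cos φ.
True area of district: 397000 × cos(40.8°) = 397000 × 0.7570 = 300500 km².
True area of nature reserve: 240000 × cos(25.1°) = 240000 × 0.9056 = 217300 km².
Ratio = 300500 / 217300 ≈ 1.38.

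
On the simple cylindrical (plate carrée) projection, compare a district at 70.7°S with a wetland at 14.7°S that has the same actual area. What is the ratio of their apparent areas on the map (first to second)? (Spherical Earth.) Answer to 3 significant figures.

For the equirectangular projection with φ₀ = 0 (plate carrée), h = 1 along meridians and k = sec φ along parallels.
Areal scale at 70.7°: h·k = 1.000 × 3.026 = 3.026.
Areal scale at 14.7°: h·k = 1.000 × 1.034 = 1.034.
Ratio = 3.026/1.034 ≈ 2.93.

2.93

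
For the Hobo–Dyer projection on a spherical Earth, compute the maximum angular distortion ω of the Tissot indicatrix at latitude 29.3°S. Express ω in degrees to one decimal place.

Hobo–Dyer is a cylindrical equal-area projection with standard parallels at ±37.5°. For cylindrical equal-area with standard parallel φ₀, h = cos φ / cos φ₀ and k = cos φ₀ / cos φ, so h·k = 1.
At 29.3°: h = 1.099, k = 0.9097; principal scales a = 1.099, b = 0.9097.
sin(ω/2) = (a − b)/(a + b) = 0.1895/2.009 = 0.09432, so ω = 2 arcsin(0.09432) ≈ 10.8°.

10.8°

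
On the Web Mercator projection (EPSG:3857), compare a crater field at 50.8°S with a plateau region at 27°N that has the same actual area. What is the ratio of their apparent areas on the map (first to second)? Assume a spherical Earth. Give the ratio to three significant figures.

Mercator is conformal with k = sec φ, so areal scale = k² = sec²φ.
At 50.8°: sec²(50.8°) = 1/0.6320² = 2.503.
At 27°: sec²(27°) = 1/0.8910² = 1.260.
Ratio = 2.503/1.260 = cos²(27°)/cos²(50.8°) ≈ 1.99.

1.99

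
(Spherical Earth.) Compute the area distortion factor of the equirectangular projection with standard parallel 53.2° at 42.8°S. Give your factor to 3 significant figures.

In the equirectangular projection with standard parallel φ₀ = 53.2° (x = Rλ cos φ₀, y = Rφ), meridians are true-scale (h = 1) and the parallel scale is k = cos φ₀ / cos φ.
Areal scale = h·k = 1 × cos φ₀ / cos φ; at 42.8°, h = 1.000, k = 0.8164, so h·k = 0.8164.

0.816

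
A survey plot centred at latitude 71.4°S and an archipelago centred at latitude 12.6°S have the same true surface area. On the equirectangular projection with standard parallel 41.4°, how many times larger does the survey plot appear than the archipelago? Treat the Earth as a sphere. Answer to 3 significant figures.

With standard parallel φ₀ = 41.4°, the equirectangular projection gives x = Rλ cos φ₀, y = Rφ, so h = 1 and k = cos 41.4° / cos φ.
Areal scale at 71.4°: h·k = 1.000 × 2.352 = 2.352.
Areal scale at 12.6°: h·k = 1.000 × 0.7686 = 0.7686.
Ratio = 2.352/0.7686 ≈ 3.06.

3.06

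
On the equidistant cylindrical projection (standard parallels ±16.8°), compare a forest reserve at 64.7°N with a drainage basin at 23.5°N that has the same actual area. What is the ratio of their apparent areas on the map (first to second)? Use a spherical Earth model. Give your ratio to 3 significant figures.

With standard parallel φ₀ = 16.8°, the equirectangular projection gives x = Rλ cos φ₀, y = Rφ, so h = 1 and k = cos 16.8° / cos φ.
Areal scale at 64.7°: h·k = 1.000 × 2.240 = 2.240.
Areal scale at 23.5°: h·k = 1.000 × 1.044 = 1.044.
Ratio = 2.240/1.044 ≈ 2.15.

2.15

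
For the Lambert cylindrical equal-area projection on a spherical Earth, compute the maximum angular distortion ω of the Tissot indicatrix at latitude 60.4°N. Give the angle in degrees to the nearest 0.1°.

The Lambert cylindrical equal-area projection is the cylindrical equal-area projection with its standard parallel at the equator (φ₀ = 0). A cylindrical equal-area projection with standard parallel φ₀ has meridian scale h = cos φ / cos φ₀ and parallel scale k = cos φ₀ / cos φ (so areas are preserved, h·k = 1).
At 60.4°: h = 0.4939, k = 2.025; principal scales a = 2.025, b = 0.4939.
sin(ω/2) = (a − b)/(a + b) = 1.531/2.518 = 0.6077, so ω = 2 arcsin(0.6077) ≈ 74.9°.

74.9°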